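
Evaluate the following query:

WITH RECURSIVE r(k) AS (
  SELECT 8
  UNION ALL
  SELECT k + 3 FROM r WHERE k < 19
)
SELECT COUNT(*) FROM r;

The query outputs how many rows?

Base: k=8.
Iteration 1: 8 < 19 holds -> k = 8 + 3 = 11.
Iteration 2: 11 < 19 holds -> k = 11 + 3 = 14.
Iteration 3: 14 < 19 holds -> k = 14 + 3 = 17.
Iteration 4: 17 < 19 holds -> k = 17 + 3 = 20.
Iteration 5: 20 < 19 fails; recursion stops.
Total rows emitted: 5.

5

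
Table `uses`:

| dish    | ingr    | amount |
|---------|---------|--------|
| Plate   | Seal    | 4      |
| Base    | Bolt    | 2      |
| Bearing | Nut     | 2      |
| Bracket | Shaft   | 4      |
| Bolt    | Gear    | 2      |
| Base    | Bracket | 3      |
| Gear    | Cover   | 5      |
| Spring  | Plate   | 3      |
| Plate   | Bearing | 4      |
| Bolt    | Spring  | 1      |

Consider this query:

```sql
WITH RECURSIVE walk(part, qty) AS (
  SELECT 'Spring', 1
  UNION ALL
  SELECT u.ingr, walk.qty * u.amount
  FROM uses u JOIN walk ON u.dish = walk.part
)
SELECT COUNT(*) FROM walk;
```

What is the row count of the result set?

5

Base: (Spring, qty=1).
Iteration 1: components of {Spring} -> Plate = 1*3 = 3.
Iteration 2: components of {Plate} -> Bearing = 3*4 = 12, Seal = 3*4 = 12.
Iteration 3: components of {Bearing,Seal} -> Nut = 12*2 = 24.
Iteration 4: no further components; recursion stops.
Total rows emitted: 5.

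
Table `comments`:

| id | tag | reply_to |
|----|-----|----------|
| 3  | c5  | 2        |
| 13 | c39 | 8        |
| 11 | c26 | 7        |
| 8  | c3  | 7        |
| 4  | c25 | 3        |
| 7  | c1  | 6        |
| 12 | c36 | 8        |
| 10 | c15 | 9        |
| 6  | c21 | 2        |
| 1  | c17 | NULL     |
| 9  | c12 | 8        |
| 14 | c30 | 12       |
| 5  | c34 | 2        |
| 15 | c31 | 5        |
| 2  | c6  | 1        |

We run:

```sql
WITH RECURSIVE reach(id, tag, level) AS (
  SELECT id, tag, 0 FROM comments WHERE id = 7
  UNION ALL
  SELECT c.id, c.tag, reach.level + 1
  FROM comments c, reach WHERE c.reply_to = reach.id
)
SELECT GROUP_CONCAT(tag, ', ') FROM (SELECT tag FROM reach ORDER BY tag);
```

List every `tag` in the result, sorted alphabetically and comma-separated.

Base: id=7 (c1) at level 0.
Iteration 1: rows with reply_to in {7} -> c3 (id 8, level 1), c26 (id 11, level 1).
Iteration 2: rows with reply_to in {8,11} -> c12 (id 9, level 2), c36 (id 12, level 2), c39 (id 13, level 2).
Iteration 3: rows with reply_to in {9,12,13} -> c15 (id 10, level 3), c30 (id 14, level 3).
Iteration 4: no rows with reply_to in {10,14}; recursion stops.

c1, c12, c15, c26, c3, c30, c36, c39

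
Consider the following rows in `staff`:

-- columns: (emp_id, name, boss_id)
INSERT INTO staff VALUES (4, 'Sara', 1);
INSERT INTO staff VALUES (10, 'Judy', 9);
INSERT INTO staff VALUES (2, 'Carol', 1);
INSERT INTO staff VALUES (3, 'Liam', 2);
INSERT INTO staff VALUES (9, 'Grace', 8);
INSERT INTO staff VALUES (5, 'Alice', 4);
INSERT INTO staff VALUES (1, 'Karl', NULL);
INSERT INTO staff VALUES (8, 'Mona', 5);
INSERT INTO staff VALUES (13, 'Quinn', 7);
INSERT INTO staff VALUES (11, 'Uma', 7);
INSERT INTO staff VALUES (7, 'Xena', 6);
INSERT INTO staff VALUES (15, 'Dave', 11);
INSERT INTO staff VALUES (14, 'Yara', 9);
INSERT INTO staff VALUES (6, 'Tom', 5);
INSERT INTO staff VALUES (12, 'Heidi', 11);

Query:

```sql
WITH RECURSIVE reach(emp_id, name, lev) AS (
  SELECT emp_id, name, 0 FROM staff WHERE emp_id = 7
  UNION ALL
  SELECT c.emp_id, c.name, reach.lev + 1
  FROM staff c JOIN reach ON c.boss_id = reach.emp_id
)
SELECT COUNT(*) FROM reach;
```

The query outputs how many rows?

Base: emp_id=7 (Xena) at lev 0.
Iteration 1: rows with boss_id in {7} -> Uma (id 11, lev 1), Quinn (id 13, lev 1).
Iteration 2: rows with boss_id in {11,13} -> Heidi (id 12, lev 2), Dave (id 15, lev 2).
Iteration 3: no rows with boss_id in {12,15}; recursion stops.
Total rows emitted: 5.

5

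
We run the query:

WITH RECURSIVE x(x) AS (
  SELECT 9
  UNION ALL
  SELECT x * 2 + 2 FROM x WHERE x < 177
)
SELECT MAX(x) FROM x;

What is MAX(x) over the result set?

350

Base: x=9.
Iteration 1: 9 < 177 holds -> x = 9 * 2 + 2 = 20.
Iteration 2: 20 < 177 holds -> x = 20 * 2 + 2 = 42.
Iteration 3: 42 < 177 holds -> x = 42 * 2 + 2 = 86.
Iteration 4: 86 < 177 holds -> x = 86 * 2 + 2 = 174.
Iteration 5: 174 < 177 holds -> x = 174 * 2 + 2 = 350.
Iteration 6: 350 < 177 fails; recursion stops.
x values: 9, 20, 42, 86, 174, 350; the maximum is 350.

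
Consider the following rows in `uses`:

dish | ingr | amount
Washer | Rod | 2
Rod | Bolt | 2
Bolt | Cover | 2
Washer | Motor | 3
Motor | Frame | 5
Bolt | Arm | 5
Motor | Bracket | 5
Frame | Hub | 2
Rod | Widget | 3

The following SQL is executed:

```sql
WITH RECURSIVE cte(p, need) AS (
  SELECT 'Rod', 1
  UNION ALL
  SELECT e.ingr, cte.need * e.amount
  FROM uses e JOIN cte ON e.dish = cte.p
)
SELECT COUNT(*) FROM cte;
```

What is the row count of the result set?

5

Base: (Rod, need=1).
Iteration 1: components of {Rod} -> Bolt = 1*2 = 2, Widget = 1*3 = 3.
Iteration 2: components of {Bolt,Widget} -> Arm = 2*5 = 10, Cover = 2*2 = 4.
Iteration 3: no further components; recursion stops.
Total rows emitted: 5.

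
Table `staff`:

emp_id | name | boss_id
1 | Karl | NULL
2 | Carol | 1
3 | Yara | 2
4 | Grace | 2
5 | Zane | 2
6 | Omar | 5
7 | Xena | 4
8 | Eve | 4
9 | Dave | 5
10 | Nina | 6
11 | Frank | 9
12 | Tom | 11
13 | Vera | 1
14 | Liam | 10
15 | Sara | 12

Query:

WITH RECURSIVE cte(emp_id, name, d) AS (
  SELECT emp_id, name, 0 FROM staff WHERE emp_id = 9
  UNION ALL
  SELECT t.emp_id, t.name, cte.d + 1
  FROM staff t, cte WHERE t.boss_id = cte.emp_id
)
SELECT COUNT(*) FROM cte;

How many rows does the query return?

4

Base: emp_id=9 (Dave) at d 0.
Iteration 1: rows with boss_id in {9} -> Frank (id 11, d 1).
Iteration 2: rows with boss_id in {11} -> Tom (id 12, d 2).
Iteration 3: rows with boss_id in {12} -> Sara (id 15, d 3).
Iteration 4: no rows with boss_id in {15}; recursion stops.
Total rows emitted: 4.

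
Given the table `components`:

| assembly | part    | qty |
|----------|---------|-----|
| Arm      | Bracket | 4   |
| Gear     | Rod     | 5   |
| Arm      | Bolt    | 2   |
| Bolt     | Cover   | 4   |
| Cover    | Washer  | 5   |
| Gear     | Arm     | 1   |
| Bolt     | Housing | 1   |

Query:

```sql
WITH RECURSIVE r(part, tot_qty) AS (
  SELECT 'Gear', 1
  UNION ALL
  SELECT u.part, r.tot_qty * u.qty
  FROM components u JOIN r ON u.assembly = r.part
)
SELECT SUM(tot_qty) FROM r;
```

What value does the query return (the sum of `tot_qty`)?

63

Base: (Gear, tot_qty=1).
Iteration 1: components of {Gear} -> Arm = 1*1 = 1, Rod = 1*5 = 5.
Iteration 2: components of {Arm,Rod} -> Bolt = 1*2 = 2, Bracket = 1*4 = 4.
Iteration 3: components of {Bolt,Bracket} -> Cover = 2*4 = 8, Housing = 2*1 = 2.
Iteration 4: components of {Cover,Housing} -> Washer = 8*5 = 40.
Iteration 5: no further components; recursion stops.
SUM(tot_qty) = 1 + 5 + 1 + 4 + 2 + 8 + 2 + 40 = 63.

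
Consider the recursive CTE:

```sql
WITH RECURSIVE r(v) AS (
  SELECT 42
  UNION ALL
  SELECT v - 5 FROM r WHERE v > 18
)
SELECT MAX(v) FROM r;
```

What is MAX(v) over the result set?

Base: v=42.
Iteration 1: 42 > 18 holds -> v = 42 - 5 = 37.
Iteration 2: 37 > 18 holds -> v = 37 - 5 = 32.
Iteration 3: 32 > 18 holds -> v = 32 - 5 = 27.
Iteration 4: 27 > 18 holds -> v = 27 - 5 = 22.
Iteration 5: 22 > 18 holds -> v = 22 - 5 = 17.
Iteration 6: 17 > 18 fails; recursion stops.
v values: 42, 37, 32, 27, 22, 17; the maximum is 42.

42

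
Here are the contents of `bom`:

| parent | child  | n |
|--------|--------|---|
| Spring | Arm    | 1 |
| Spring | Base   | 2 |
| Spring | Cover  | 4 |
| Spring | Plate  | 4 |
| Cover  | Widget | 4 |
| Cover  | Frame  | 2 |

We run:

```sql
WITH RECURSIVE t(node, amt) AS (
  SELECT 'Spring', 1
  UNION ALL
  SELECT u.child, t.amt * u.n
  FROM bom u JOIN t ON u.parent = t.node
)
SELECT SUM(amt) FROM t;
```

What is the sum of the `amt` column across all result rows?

Base: (Spring, amt=1).
Iteration 1: components of {Spring} -> Arm = 1*1 = 1, Base = 1*2 = 2, Cover = 1*4 = 4, Plate = 1*4 = 4.
Iteration 2: components of {Arm,Base,Cover,Plate} -> Frame = 4*2 = 8, Widget = 4*4 = 16.
Iteration 3: no further components; recursion stops.
SUM(amt) = 1 + 1 + 2 + 4 + 4 + 16 + 8 = 36.

36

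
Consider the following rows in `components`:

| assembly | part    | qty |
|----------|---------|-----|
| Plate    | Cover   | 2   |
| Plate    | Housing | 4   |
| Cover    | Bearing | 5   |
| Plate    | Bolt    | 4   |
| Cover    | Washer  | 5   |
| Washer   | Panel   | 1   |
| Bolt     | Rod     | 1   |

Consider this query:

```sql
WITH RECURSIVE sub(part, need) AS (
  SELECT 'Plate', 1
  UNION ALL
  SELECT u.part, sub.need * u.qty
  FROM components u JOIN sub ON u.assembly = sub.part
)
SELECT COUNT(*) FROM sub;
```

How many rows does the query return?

8

Base: (Plate, need=1).
Iteration 1: components of {Plate} -> Bolt = 1*4 = 4, Cover = 1*2 = 2, Housing = 1*4 = 4.
Iteration 2: components of {Bolt,Cover,Housing} -> Bearing = 2*5 = 10, Rod = 4*1 = 4, Washer = 2*5 = 10.
Iteration 3: components of {Bearing,Rod,Washer} -> Panel = 10*1 = 10.
Iteration 4: no further components; recursion stops.
Total rows emitted: 8.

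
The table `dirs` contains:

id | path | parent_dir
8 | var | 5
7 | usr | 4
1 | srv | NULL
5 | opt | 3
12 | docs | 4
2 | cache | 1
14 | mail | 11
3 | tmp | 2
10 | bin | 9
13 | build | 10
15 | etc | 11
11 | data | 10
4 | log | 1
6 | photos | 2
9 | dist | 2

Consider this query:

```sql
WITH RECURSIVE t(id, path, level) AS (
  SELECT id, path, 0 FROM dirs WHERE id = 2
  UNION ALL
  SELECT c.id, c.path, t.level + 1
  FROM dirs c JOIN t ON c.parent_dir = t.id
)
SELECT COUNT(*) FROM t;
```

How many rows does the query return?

11

Base: id=2 (cache) at level 0.
Iteration 1: rows with parent_dir in {2} -> tmp (id 3, level 1), photos (id 6, level 1), dist (id 9, level 1).
Iteration 2: rows with parent_dir in {3,6,9} -> opt (id 5, level 2), bin (id 10, level 2).
Iteration 3: rows with parent_dir in {5,10} -> var (id 8, level 3), data (id 11, level 3), build (id 13, level 3).
Iteration 4: rows with parent_dir in {8,11,13} -> mail (id 14, level 4), etc (id 15, level 4).
Iteration 5: no rows with parent_dir in {14,15}; recursion stops.
Total rows emitted: 11.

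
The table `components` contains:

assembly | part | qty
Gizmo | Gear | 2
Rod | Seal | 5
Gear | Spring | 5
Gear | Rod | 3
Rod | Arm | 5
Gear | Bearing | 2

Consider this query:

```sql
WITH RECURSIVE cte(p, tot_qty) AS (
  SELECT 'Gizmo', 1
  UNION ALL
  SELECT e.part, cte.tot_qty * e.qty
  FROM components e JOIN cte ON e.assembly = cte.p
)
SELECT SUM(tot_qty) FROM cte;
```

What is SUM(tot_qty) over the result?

Base: (Gizmo, tot_qty=1).
Iteration 1: components of {Gizmo} -> Gear = 1*2 = 2.
Iteration 2: components of {Gear} -> Bearing = 2*2 = 4, Rod = 2*3 = 6, Spring = 2*5 = 10.
Iteration 3: components of {Bearing,Rod,Spring} -> Arm = 6*5 = 30, Seal = 6*5 = 30.
Iteration 4: no further components; recursion stops.
SUM(tot_qty) = 1 + 2 + 4 + 10 + 6 + 30 + 30 = 83.

83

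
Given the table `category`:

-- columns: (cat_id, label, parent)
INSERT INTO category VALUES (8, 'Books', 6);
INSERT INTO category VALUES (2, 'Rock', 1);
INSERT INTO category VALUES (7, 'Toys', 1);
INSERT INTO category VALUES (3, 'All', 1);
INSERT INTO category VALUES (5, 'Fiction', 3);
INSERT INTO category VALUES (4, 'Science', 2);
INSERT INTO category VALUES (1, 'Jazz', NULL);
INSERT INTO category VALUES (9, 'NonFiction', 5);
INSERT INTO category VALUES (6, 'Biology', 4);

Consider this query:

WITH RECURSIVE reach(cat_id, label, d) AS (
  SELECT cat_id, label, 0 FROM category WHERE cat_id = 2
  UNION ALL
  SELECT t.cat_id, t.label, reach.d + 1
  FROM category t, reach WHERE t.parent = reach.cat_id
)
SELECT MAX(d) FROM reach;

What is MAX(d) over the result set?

3

Base: cat_id=2 (Rock) at d 0.
Iteration 1: rows with parent in {2} -> Science (id 4, d 1).
Iteration 2: rows with parent in {4} -> Biology (id 6, d 2).
Iteration 3: rows with parent in {6} -> Books (id 8, d 3).
Iteration 4: no rows with parent in {8}; recursion stops.
d values: 0, 1, 2, 3; the maximum is 3.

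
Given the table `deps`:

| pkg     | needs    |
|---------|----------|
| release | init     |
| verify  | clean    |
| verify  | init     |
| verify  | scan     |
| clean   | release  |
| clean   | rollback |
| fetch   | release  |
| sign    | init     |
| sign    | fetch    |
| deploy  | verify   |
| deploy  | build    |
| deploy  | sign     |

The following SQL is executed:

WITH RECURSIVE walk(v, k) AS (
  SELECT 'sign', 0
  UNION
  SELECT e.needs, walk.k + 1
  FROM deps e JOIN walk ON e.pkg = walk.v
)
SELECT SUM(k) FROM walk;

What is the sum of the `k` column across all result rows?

Base: (sign, k=0).
Iteration 1: edges from {sign} -> (fetch, k=1), (init, k=1).
Iteration 2: edges from {fetch,init} -> (release, k=2).
Iteration 3: edges from {release} -> (init, k=3).
Iteration 4: no outgoing edges from {init}; recursion stops.
SUM(k) = 0 + 1 + 1 + 2 + 3 = 7.

7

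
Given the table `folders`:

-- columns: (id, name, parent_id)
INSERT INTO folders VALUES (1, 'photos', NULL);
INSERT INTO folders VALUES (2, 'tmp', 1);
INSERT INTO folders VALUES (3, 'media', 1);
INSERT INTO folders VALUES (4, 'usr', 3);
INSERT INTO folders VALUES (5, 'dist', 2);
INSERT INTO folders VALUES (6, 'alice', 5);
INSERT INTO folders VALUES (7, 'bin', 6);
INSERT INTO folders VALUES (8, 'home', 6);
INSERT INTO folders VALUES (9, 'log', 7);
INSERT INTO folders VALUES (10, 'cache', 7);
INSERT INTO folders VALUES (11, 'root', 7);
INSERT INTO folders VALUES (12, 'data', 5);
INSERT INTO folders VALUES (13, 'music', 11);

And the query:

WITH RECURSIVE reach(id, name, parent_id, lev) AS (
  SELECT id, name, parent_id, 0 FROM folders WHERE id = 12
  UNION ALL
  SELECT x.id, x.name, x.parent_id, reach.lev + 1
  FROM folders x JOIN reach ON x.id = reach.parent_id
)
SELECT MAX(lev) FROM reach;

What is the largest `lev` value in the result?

3

Base: id=12 (data), parent_id=5, lev 0.
Iteration 1: join on id=5 -> dist (id 5, parent_id=2, lev 1).
Iteration 2: join on id=2 -> tmp (id 2, parent_id=1, lev 2).
Iteration 3: join on id=1 -> photos (id 1, parent_id=NULL, lev 3).
Iteration 4: parent_id is NULL; no match; recursion stops.
lev values: 0, 1, 2, 3; the maximum is 3.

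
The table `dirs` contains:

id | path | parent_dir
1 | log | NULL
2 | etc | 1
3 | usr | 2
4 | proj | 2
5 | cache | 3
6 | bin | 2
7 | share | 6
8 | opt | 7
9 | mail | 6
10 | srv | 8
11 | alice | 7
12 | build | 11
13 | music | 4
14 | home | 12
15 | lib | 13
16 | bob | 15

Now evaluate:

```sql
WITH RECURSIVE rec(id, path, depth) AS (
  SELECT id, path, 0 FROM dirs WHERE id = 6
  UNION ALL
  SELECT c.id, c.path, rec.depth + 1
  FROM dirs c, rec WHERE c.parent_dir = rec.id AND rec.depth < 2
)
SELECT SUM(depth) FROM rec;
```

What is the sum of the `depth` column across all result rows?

Base: id=6 (bin) at depth 0.
Iteration 1: rows with parent_dir in {6} -> share (id 7, depth 1), mail (id 9, depth 1).
Iteration 2: rows with parent_dir in {7,9} -> opt (id 8, depth 2), alice (id 11, depth 2).
Iteration 3: depth < 2 fails for all current rows; recursion stops.
SUM(depth) = 0 + 1 + 1 + 2 + 2 = 6.

6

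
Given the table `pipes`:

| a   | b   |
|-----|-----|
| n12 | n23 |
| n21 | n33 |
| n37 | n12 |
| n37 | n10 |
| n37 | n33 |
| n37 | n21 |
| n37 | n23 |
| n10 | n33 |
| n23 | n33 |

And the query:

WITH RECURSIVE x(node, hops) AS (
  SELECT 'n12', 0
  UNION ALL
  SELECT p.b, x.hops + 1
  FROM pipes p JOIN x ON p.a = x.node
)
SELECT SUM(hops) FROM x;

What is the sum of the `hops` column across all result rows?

Base: (n12, hops=0).
Iteration 1: edges from {n12} -> (n23, hops=1).
Iteration 2: edges from {n23} -> (n33, hops=2).
Iteration 3: no outgoing edges from {n33}; recursion stops.
SUM(hops) = 0 + 1 + 2 = 3.

3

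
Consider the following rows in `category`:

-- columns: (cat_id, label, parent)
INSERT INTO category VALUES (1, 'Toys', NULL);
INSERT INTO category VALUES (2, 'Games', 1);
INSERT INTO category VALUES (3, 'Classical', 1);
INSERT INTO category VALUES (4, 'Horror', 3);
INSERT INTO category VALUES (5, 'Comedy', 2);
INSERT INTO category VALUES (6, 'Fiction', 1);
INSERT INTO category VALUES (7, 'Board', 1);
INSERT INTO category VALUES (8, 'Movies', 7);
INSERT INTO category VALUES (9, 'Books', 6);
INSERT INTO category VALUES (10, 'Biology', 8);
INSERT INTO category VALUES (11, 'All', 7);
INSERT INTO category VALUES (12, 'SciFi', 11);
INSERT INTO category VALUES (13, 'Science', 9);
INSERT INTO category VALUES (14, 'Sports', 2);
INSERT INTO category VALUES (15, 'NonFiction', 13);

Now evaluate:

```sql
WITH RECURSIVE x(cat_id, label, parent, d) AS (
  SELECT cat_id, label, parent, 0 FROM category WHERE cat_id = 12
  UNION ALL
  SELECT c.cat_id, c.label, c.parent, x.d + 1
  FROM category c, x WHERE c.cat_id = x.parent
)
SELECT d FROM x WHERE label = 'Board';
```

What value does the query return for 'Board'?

2

Base: cat_id=12 (SciFi), parent=11, d 0.
Iteration 1: join on cat_id=11 -> All (id 11, parent=7, d 1).
Iteration 2: join on cat_id=7 -> Board (id 7, parent=1, d 2).
Iteration 3: join on cat_id=1 -> Toys (id 1, parent=NULL, d 3).
Iteration 4: parent is NULL; no match; recursion stops.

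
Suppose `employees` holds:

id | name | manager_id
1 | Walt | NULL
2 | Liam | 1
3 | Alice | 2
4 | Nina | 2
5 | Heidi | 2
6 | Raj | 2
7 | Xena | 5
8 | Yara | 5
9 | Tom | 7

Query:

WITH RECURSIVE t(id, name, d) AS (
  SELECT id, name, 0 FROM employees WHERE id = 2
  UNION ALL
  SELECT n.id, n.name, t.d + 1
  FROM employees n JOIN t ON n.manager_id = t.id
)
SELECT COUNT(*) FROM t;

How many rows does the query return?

Base: id=2 (Liam) at d 0.
Iteration 1: rows with manager_id in {2} -> Alice (id 3, d 1), Nina (id 4, d 1), Heidi (id 5, d 1), Raj (id 6, d 1).
Iteration 2: rows with manager_id in {3,4,5,6} -> Xena (id 7, d 2), Yara (id 8, d 2).
Iteration 3: rows with manager_id in {7,8} -> Tom (id 9, d 3).
Iteration 4: no rows with manager_id in {9}; recursion stops.
Total rows emitted: 8.

8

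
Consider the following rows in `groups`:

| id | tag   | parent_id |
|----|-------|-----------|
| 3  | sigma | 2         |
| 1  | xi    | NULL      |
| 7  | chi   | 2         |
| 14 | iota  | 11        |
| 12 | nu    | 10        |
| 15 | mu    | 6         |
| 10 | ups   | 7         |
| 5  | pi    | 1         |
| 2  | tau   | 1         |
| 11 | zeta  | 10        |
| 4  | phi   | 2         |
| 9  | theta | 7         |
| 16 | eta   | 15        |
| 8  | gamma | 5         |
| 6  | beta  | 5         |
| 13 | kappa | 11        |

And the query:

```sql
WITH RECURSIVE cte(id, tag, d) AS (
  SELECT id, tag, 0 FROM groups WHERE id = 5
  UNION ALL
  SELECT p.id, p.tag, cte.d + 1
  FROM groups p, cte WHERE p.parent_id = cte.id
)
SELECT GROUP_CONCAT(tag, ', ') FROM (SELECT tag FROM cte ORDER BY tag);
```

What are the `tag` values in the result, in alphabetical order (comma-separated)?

beta, eta, gamma, mu, pi

Base: id=5 (pi) at d 0.
Iteration 1: rows with parent_id in {5} -> beta (id 6, d 1), gamma (id 8, d 1).
Iteration 2: rows with parent_id in {6,8} -> mu (id 15, d 2).
Iteration 3: rows with parent_id in {15} -> eta (id 16, d 3).
Iteration 4: no rows with parent_id in {16}; recursion stops.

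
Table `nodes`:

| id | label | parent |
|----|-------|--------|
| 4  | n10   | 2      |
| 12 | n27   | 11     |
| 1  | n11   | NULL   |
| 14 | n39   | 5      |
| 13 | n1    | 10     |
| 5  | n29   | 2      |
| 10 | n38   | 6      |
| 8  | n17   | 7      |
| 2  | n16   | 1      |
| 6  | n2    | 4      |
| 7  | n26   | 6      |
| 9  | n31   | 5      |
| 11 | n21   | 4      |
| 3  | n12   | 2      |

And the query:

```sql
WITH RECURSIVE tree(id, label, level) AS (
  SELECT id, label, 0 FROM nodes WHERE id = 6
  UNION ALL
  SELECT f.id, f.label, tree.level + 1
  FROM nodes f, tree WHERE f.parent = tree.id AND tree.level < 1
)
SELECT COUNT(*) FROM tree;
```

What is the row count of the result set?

3

Base: id=6 (n2) at level 0.
Iteration 1: rows with parent in {6} -> n26 (id 7, level 1), n38 (id 10, level 1).
Iteration 2: level < 1 fails for all current rows; recursion stops.
Total rows emitted: 3.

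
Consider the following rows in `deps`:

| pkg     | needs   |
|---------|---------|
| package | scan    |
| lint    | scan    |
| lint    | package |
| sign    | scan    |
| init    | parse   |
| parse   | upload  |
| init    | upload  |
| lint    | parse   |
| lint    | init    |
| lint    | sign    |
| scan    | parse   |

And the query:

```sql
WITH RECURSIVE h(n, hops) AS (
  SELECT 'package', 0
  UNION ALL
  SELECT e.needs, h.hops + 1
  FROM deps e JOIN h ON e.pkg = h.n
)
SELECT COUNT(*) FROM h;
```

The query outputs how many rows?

4

Base: (package, hops=0).
Iteration 1: edges from {package} -> (scan, hops=1).
Iteration 2: edges from {scan} -> (parse, hops=2).
Iteration 3: edges from {parse} -> (upload, hops=3).
Iteration 4: no outgoing edges from {upload}; recursion stops.
Total rows emitted: 4.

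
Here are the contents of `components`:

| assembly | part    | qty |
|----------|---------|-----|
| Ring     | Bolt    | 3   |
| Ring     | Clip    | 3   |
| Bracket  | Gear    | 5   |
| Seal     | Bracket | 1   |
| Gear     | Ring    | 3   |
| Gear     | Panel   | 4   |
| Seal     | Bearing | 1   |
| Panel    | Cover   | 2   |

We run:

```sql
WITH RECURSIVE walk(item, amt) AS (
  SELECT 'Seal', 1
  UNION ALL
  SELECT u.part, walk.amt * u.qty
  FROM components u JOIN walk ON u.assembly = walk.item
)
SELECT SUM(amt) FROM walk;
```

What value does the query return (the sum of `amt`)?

173

Base: (Seal, amt=1).
Iteration 1: components of {Seal} -> Bearing = 1*1 = 1, Bracket = 1*1 = 1.
Iteration 2: components of {Bearing,Bracket} -> Gear = 1*5 = 5.
Iteration 3: components of {Gear} -> Panel = 5*4 = 20, Ring = 5*3 = 15.
Iteration 4: components of {Panel,Ring} -> Bolt = 15*3 = 45, Clip = 15*3 = 45, Cover = 20*2 = 40.
Iteration 5: no further components; recursion stops.
SUM(amt) = 1 + 1 + 1 + 5 + 15 + 20 + 45 + 45 + 40 = 173.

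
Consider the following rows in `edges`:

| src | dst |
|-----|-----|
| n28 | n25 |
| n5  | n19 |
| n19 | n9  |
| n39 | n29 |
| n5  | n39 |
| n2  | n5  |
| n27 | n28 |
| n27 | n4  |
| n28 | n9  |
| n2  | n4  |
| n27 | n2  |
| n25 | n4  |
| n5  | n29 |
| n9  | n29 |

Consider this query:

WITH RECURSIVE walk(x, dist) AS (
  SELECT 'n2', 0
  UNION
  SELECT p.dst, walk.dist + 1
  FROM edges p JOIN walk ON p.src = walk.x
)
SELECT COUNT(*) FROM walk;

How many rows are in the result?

9

Base: (n2, dist=0).
Iteration 1: edges from {n2} -> (n4, dist=1), (n5, dist=1).
Iteration 2: edges from {n4,n5} -> (n19, dist=2), (n29, dist=2), (n39, dist=2).
Iteration 3: edges from {n19,n29,n39} -> (n29, dist=3), (n9, dist=3).
Iteration 4: edges from {n29,n9} -> (n29, dist=4).
Iteration 5: no outgoing edges from {n29}; recursion stops.
Total rows emitted: 9.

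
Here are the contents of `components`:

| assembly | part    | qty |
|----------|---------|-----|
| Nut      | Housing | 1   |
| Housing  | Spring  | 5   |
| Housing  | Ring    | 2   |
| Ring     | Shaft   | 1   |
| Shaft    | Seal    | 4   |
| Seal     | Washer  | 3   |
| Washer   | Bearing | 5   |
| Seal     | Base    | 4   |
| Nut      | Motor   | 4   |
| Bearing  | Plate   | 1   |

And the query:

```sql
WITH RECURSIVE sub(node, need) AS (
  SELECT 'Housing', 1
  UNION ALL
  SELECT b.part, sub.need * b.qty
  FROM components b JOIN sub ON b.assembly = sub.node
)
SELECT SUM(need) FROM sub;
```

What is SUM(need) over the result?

Base: (Housing, need=1).
Iteration 1: components of {Housing} -> Ring = 1*2 = 2, Spring = 1*5 = 5.
Iteration 2: components of {Ring,Spring} -> Shaft = 2*1 = 2.
Iteration 3: components of {Shaft} -> Seal = 2*4 = 8.
Iteration 4: components of {Seal} -> Base = 8*4 = 32, Washer = 8*3 = 24.
Iteration 5: components of {Base,Washer} -> Bearing = 24*5 = 120.
Iteration 6: components of {Bearing} -> Plate = 120*1 = 120.
Iteration 7: no further components; recursion stops.
SUM(need) = 1 + 5 + 2 + 2 + 8 + 24 + 32 + 120 + 120 = 314.

314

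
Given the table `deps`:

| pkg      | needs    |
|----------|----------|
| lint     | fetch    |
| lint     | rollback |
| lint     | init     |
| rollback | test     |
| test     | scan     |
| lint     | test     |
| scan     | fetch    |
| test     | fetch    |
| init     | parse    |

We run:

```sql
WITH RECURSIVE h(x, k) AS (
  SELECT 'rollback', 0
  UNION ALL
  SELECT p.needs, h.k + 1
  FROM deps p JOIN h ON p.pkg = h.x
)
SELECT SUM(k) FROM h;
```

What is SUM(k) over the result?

Base: (rollback, k=0).
Iteration 1: edges from {rollback} -> (test, k=1).
Iteration 2: edges from {test} -> (fetch, k=2), (scan, k=2).
Iteration 3: edges from {fetch,scan} -> (fetch, k=3).
Iteration 4: no outgoing edges from {fetch}; recursion stops.
SUM(k) = 0 + 1 + 2 + 2 + 3 = 8.

8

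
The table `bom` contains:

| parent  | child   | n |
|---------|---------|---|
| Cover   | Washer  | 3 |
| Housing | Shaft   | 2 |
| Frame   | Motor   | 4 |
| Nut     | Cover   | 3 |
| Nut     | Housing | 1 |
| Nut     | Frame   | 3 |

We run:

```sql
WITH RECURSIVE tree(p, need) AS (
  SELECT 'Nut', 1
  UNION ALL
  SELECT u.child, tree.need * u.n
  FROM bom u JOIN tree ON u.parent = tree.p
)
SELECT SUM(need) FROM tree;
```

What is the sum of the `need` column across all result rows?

Base: (Nut, need=1).
Iteration 1: components of {Nut} -> Cover = 1*3 = 3, Frame = 1*3 = 3, Housing = 1*1 = 1.
Iteration 2: components of {Cover,Frame,Housing} -> Motor = 3*4 = 12, Shaft = 1*2 = 2, Washer = 3*3 = 9.
Iteration 3: no further components; recursion stops.
SUM(need) = 1 + 1 + 3 + 3 + 2 + 12 + 9 = 31.

31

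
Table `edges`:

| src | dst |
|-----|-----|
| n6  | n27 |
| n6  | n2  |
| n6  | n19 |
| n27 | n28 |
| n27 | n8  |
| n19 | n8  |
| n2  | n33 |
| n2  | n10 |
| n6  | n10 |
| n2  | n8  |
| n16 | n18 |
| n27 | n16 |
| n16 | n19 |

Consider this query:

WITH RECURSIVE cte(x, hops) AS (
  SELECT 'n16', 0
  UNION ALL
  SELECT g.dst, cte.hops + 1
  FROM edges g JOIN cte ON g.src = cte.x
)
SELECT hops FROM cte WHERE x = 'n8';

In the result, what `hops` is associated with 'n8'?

Base: (n16, hops=0).
Iteration 1: edges from {n16} -> (n18, hops=1), (n19, hops=1).
Iteration 2: edges from {n18,n19} -> (n8, hops=2).
Iteration 3: no outgoing edges from {n8}; recursion stops.

2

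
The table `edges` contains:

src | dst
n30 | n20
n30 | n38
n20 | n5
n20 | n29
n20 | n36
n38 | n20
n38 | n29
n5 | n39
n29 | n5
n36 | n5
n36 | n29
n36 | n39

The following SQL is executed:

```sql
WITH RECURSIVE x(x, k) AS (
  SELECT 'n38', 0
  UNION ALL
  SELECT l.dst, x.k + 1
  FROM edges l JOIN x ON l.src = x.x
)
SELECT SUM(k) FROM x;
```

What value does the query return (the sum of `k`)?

45

Base: (n38, k=0).
Iteration 1: edges from {n38} -> (n20, k=1), (n29, k=1).
Iteration 2: edges from {n20,n29} -> (n29, k=2), (n36, k=2), (n5, k=2) x2. [UNION ALL keeps all 4 new rows, including repeats]
Iteration 3: edges from {n29,n36,n5} -> (n29, k=3), (n39, k=3) x3, (n5, k=3) x2. [UNION ALL keeps all 6 new rows, including repeats]
Iteration 4: edges from {n29,n39,n5} -> (n39, k=4) x2, (n5, k=4). [UNION ALL keeps all 3 new rows, including repeats]
Iteration 5: edges from {n39,n5} -> (n39, k=5).
Iteration 6: no outgoing edges from {n39}; recursion stops.
SUM(k) = 0 + 1 + 1 + 2 + 2 + 2 + 2 + 3 + 3 + 3 + 3 + 3 + 3 + 4 + ... (17 terms) = 45.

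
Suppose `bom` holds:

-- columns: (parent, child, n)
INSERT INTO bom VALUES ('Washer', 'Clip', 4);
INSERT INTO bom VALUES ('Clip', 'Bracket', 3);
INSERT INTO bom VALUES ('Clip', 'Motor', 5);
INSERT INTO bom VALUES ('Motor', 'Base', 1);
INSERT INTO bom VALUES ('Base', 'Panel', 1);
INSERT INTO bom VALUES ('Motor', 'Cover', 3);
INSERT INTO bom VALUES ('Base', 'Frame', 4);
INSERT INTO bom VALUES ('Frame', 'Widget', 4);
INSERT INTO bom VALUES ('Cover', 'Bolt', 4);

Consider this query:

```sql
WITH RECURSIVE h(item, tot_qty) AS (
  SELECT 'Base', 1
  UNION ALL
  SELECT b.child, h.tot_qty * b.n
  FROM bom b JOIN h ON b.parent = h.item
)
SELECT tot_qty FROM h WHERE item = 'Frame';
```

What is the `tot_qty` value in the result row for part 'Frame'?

4

Base: (Base, tot_qty=1).
Iteration 1: components of {Base} -> Frame = 1*4 = 4, Panel = 1*1 = 1.
Iteration 2: components of {Frame,Panel} -> Widget = 4*4 = 16.
Iteration 3: no further components; recursion stops.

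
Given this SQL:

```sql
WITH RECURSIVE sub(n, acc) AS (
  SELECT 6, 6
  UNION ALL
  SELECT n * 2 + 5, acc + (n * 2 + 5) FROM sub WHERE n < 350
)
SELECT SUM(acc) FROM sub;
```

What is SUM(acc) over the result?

2577

Base: n=6, acc=6.
Iteration 1: 6 < 350 holds -> n = 6 * 2 + 5 = 17, acc = 6 + 17 = 23.
Iteration 2: 17 < 350 holds -> n = 17 * 2 + 5 = 39, acc = 23 + 39 = 62.
Iteration 3: 39 < 350 holds -> n = 39 * 2 + 5 = 83, acc = 62 + 83 = 145.
Iteration 4: 83 < 350 holds -> n = 83 * 2 + 5 = 171, acc = 145 + 171 = 316.
Iteration 5: 171 < 350 holds -> n = 171 * 2 + 5 = 347, acc = 316 + 347 = 663.
Iteration 6: 347 < 350 holds -> n = 347 * 2 + 5 = 699, acc = 663 + 699 = 1362.
Iteration 7: 699 < 350 fails; recursion stops.
SUM(acc) = 6 + 23 + 62 + 145 + 316 + 663 + 1362 = 2577.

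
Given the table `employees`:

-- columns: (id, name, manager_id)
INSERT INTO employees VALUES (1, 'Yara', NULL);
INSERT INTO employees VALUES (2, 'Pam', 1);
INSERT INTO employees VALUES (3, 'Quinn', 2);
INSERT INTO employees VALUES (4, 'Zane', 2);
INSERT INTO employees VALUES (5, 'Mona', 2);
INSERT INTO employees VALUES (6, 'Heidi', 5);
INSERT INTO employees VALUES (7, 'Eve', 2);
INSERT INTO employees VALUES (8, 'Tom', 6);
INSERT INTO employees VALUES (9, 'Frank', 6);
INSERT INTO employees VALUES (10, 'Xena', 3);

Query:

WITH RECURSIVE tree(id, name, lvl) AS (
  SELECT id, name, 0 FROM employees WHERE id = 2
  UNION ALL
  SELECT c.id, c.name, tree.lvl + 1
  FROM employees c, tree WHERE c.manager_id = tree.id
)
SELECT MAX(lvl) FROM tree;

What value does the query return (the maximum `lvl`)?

Base: id=2 (Pam) at lvl 0.
Iteration 1: rows with manager_id in {2} -> Quinn (id 3, lvl 1), Zane (id 4, lvl 1), Mona (id 5, lvl 1), Eve (id 7, lvl 1).
Iteration 2: rows with manager_id in {3,4,5,7} -> Heidi (id 6, lvl 2), Xena (id 10, lvl 2).
Iteration 3: rows with manager_id in {6,10} -> Tom (id 8, lvl 3), Frank (id 9, lvl 3).
Iteration 4: no rows with manager_id in {8,9}; recursion stops.
lvl values: 0, 1, 1, 1, 1, 2, 2, 3, 3; the maximum is 3.

3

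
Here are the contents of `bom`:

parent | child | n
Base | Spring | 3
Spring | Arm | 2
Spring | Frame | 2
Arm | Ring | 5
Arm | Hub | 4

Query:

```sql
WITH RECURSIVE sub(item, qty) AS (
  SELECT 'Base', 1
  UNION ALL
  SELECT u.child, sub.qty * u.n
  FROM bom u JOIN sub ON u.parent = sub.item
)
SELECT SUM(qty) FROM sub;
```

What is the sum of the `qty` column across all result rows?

70

Base: (Base, qty=1).
Iteration 1: components of {Base} -> Spring = 1*3 = 3.
Iteration 2: components of {Spring} -> Arm = 3*2 = 6, Frame = 3*2 = 6.
Iteration 3: components of {Arm,Frame} -> Hub = 6*4 = 24, Ring = 6*5 = 30.
Iteration 4: no further components; recursion stops.
SUM(qty) = 1 + 3 + 6 + 6 + 30 + 24 = 70.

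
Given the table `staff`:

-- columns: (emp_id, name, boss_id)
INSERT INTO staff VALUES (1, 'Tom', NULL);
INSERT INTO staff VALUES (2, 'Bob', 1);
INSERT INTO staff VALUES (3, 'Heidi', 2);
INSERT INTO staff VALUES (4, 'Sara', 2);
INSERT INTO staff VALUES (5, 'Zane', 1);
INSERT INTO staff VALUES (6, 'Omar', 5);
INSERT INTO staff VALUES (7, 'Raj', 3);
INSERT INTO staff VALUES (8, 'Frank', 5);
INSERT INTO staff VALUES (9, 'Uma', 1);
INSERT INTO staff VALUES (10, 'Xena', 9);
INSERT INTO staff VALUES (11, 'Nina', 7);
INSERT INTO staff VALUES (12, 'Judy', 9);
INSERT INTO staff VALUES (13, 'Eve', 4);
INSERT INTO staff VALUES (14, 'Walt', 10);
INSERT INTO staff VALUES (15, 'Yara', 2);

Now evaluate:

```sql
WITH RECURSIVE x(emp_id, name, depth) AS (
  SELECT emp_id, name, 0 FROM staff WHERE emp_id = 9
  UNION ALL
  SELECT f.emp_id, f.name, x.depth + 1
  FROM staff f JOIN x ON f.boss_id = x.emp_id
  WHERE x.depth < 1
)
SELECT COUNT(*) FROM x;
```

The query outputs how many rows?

Base: emp_id=9 (Uma) at depth 0.
Iteration 1: rows with boss_id in {9} -> Xena (id 10, depth 1), Judy (id 12, depth 1).
Iteration 2: depth < 1 fails for all current rows; recursion stops.
Total rows emitted: 3.

3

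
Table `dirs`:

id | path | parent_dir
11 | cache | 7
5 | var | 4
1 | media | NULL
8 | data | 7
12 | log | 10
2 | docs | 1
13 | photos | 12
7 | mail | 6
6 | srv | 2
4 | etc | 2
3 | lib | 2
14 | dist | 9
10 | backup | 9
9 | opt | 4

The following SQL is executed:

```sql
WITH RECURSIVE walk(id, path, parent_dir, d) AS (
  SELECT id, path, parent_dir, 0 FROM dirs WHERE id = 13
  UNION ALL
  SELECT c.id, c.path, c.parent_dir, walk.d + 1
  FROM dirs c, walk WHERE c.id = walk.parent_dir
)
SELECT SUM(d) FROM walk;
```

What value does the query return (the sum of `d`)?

Base: id=13 (photos), parent_dir=12, d 0.
Iteration 1: join on id=12 -> log (id 12, parent_dir=10, d 1).
Iteration 2: join on id=10 -> backup (id 10, parent_dir=9, d 2).
Iteration 3: join on id=9 -> opt (id 9, parent_dir=4, d 3).
Iteration 4: join on id=4 -> etc (id 4, parent_dir=2, d 4).
Iteration 5: join on id=2 -> docs (id 2, parent_dir=1, d 5).
Iteration 6: join on id=1 -> media (id 1, parent_dir=NULL, d 6).
Iteration 7: parent_dir is NULL; no match; recursion stops.
SUM(d) = 0 + 1 + 2 + 3 + 4 + 5 + 6 = 21.

21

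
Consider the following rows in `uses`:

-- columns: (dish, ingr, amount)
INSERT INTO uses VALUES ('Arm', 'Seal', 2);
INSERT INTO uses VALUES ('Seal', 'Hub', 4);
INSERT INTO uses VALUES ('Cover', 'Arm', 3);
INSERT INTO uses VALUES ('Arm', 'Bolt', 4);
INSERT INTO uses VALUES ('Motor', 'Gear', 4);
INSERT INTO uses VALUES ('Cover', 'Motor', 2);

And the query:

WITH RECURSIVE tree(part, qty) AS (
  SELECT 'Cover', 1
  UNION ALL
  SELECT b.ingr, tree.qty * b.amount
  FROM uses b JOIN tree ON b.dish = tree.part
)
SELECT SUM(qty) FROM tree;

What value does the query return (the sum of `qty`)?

Base: (Cover, qty=1).
Iteration 1: components of {Cover} -> Arm = 1*3 = 3, Motor = 1*2 = 2.
Iteration 2: components of {Arm,Motor} -> Bolt = 3*4 = 12, Gear = 2*4 = 8, Seal = 3*2 = 6.
Iteration 3: components of {Bolt,Gear,Seal} -> Hub = 6*4 = 24.
Iteration 4: no further components; recursion stops.
SUM(qty) = 1 + 3 + 2 + 6 + 12 + 8 + 24 = 56.

56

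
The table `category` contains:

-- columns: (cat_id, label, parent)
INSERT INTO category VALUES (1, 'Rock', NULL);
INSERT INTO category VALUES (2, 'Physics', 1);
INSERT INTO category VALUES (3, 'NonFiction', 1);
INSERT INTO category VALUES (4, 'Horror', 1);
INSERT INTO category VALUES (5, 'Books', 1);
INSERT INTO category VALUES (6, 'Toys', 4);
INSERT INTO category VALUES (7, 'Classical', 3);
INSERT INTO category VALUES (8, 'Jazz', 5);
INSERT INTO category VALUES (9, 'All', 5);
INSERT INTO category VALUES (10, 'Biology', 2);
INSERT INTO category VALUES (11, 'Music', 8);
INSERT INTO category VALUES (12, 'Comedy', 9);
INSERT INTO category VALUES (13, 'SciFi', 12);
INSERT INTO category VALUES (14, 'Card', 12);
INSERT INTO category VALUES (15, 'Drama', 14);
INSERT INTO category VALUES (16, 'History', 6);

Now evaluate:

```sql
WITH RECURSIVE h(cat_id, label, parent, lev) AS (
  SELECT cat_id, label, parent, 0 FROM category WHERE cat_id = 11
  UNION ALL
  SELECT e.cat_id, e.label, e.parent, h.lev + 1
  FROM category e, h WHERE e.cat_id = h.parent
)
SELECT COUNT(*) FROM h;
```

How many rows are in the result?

Base: cat_id=11 (Music), parent=8, lev 0.
Iteration 1: join on cat_id=8 -> Jazz (id 8, parent=5, lev 1).
Iteration 2: join on cat_id=5 -> Books (id 5, parent=1, lev 2).
Iteration 3: join on cat_id=1 -> Rock (id 1, parent=NULL, lev 3).
Iteration 4: parent is NULL; no match; recursion stops.
Total rows emitted: 4.

4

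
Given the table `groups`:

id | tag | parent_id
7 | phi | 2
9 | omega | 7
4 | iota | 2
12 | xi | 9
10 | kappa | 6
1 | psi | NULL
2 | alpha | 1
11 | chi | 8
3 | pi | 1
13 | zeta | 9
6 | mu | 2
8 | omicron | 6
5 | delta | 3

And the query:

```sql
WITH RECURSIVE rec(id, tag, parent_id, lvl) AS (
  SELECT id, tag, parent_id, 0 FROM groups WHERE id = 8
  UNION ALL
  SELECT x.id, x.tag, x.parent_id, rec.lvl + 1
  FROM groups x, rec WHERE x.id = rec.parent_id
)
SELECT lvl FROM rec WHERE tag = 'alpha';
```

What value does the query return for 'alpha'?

2

Base: id=8 (omicron), parent_id=6, lvl 0.
Iteration 1: join on id=6 -> mu (id 6, parent_id=2, lvl 1).
Iteration 2: join on id=2 -> alpha (id 2, parent_id=1, lvl 2).
Iteration 3: join on id=1 -> psi (id 1, parent_id=NULL, lvl 3).
Iteration 4: parent_id is NULL; no match; recursion stops.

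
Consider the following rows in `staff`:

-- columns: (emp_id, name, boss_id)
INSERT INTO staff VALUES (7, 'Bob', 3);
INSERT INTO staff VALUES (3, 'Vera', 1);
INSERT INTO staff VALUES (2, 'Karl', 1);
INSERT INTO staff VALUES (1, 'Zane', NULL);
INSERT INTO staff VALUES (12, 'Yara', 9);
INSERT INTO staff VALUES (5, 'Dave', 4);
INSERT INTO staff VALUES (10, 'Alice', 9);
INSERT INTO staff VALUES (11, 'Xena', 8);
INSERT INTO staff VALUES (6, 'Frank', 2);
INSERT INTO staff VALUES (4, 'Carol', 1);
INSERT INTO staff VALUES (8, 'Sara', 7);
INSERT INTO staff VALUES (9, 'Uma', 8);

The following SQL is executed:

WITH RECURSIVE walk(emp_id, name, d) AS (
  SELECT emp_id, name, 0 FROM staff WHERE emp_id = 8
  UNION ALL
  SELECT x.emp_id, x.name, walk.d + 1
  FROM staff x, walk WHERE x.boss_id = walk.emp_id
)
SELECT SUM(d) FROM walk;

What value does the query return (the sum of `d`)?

Base: emp_id=8 (Sara) at d 0.
Iteration 1: rows with boss_id in {8} -> Uma (id 9, d 1), Xena (id 11, d 1).
Iteration 2: rows with boss_id in {9,11} -> Alice (id 10, d 2), Yara (id 12, d 2).
Iteration 3: no rows with boss_id in {10,12}; recursion stops.
SUM(d) = 0 + 1 + 1 + 2 + 2 = 6.

6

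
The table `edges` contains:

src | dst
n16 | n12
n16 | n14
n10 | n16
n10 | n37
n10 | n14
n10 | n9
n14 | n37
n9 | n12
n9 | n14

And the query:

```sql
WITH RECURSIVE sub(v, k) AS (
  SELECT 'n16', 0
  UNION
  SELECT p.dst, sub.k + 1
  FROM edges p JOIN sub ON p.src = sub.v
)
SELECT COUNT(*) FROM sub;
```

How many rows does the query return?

4

Base: (n16, k=0).
Iteration 1: edges from {n16} -> (n12, k=1), (n14, k=1).
Iteration 2: edges from {n12,n14} -> (n37, k=2).
Iteration 3: no outgoing edges from {n37}; recursion stops.
Total rows emitted: 4.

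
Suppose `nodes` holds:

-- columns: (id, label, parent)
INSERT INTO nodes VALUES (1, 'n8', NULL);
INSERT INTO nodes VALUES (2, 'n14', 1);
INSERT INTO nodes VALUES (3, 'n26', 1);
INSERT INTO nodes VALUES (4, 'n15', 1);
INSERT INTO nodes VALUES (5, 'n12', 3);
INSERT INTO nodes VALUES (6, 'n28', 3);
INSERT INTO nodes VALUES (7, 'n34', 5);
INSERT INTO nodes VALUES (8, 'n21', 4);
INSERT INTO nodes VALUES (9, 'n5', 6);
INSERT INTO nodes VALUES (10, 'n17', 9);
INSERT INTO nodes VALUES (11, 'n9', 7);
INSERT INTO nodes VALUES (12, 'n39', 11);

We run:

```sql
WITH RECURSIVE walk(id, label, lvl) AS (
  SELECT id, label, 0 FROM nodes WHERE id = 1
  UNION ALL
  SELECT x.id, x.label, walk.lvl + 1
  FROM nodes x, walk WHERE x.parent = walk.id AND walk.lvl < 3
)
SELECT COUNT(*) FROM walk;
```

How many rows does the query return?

Base: id=1 (n8) at lvl 0.
Iteration 1: rows with parent in {1} -> n14 (id 2, lvl 1), n26 (id 3, lvl 1), n15 (id 4, lvl 1).
Iteration 2: rows with parent in {2,3,4} -> n12 (id 5, lvl 2), n28 (id 6, lvl 2), n21 (id 8, lvl 2).
Iteration 3: rows with parent in {5,6,8} -> n34 (id 7, lvl 3), n5 (id 9, lvl 3).
Iteration 4: lvl < 3 fails for all current rows; recursion stops.
Total rows emitted: 9.

9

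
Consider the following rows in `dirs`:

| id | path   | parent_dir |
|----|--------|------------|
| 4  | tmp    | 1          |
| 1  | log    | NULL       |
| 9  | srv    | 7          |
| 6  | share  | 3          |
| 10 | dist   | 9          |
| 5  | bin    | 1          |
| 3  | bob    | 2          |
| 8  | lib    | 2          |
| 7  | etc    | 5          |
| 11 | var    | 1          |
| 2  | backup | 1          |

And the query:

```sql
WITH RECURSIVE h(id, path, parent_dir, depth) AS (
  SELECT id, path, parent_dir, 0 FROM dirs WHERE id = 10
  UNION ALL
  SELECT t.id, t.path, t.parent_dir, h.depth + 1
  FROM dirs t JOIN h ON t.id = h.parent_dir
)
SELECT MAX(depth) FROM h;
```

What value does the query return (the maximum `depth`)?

Base: id=10 (dist), parent_dir=9, depth 0.
Iteration 1: join on id=9 -> srv (id 9, parent_dir=7, depth 1).
Iteration 2: join on id=7 -> etc (id 7, parent_dir=5, depth 2).
Iteration 3: join on id=5 -> bin (id 5, parent_dir=1, depth 3).
Iteration 4: join on id=1 -> log (id 1, parent_dir=NULL, depth 4).
Iteration 5: parent_dir is NULL; no match; recursion stops.
depth values: 0, 1, 2, 3, 4; the maximum is 4.

4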